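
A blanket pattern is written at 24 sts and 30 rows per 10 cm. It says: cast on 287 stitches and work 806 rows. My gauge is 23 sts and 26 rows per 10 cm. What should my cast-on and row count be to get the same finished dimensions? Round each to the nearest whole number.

Stitches: 287 × 23/24 = 275.04 → 275.
Rows: 806 × 26/30 = 698.53 → 699.

Cast on 275 stitches; work 699 rows.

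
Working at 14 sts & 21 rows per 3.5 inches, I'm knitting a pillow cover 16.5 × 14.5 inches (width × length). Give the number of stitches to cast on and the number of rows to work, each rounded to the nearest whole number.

Cast on 66 stitches and work 87 rows.

Stitch gauge = 14/3.5 = 4 sts/in; 16.5 × 4 = 66.00 → 66 sts.
Row gauge = 21/3.5 = 6 rows/in; 14.5 × 6 = 87.00 → 87 rows.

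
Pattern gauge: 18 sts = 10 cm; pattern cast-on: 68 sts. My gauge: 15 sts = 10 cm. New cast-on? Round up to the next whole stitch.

Scale factor = 15 / 18 = 0.833.
68 × 15 / 18 = 56.67 sts.
→ 57 sts.

57 stitches.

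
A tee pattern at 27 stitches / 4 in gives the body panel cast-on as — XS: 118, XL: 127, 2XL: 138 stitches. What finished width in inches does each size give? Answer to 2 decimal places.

27/4 = 6.75 sts per in.
XS: 118 / 6.75 = 17.481 → 17.48 in.
XL: 127 / 6.75 = 18.815 → 18.81 in.
2XL: 138 / 6.75 = 20.444 → 20.44 in.

XS 17.48 inches; XL 18.81 inches; 2XL 20.44 inches.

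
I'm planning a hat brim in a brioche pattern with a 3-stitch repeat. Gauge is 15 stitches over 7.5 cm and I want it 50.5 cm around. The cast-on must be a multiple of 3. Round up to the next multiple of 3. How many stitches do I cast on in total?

CO 102 sts.

15 / 7.5 = 2 sts per cm.
50.5 × 2 = 101.00 sts.
Next multiple of 3: 102.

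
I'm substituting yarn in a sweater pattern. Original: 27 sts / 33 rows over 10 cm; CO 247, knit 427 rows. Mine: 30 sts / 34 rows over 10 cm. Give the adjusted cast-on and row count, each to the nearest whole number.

Cast on 274 stitches; work 440 rows.

Stitches: 247 × 30/27 = 274.44 → 274.
Rows: 427 × 34/33 = 439.94 → 440.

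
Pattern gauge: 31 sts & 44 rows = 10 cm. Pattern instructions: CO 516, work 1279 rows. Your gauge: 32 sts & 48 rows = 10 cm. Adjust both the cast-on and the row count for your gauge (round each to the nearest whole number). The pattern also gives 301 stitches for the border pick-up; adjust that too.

Cast on 533 stitches; work 1395 rows; border pick-up 311 stitches.

Stitches: 516 × 32/31 = 532.65 → 533.
Rows: 1279 × 48/44 = 1395.27 → 1395.
border pick-up: 301 × 32/31 = 310.71 → 311.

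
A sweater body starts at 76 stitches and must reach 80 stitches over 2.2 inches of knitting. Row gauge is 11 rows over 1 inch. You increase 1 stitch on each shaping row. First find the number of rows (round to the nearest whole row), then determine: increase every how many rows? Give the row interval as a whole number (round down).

Rows = 2.2 × 11 = 24.2 → 24 rows.
Stitches to add: 4 → 4 shaping rows (at 1 st each).
24 / 4 = 6.00 → every 6 rows.

Increase every 6th row.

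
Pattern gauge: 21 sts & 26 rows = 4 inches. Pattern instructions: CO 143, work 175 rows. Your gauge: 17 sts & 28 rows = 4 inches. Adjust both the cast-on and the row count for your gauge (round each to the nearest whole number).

Stitches: 143 × 17/21 = 115.76 → 116.
Rows: 175 × 28/26 = 188.46 → 188.

Cast on 116 stitches; work 188 rows.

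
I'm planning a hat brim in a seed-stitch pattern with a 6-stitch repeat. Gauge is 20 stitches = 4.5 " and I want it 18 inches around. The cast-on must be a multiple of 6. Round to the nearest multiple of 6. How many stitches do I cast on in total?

78 stitches.

20 / 4.5 = 4.444 sts per inch.
18 × 4.444 = 80.00 sts.
Nearest multiple of 6: 78.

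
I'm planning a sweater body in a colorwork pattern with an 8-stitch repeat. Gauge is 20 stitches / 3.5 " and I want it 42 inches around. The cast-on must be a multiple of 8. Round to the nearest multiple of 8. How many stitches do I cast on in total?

20 / 3.5 = 5.714 sts per inch.
42 × 5.714 = 240.00 sts.
Nearest multiple of 8: 240.

240 stitches.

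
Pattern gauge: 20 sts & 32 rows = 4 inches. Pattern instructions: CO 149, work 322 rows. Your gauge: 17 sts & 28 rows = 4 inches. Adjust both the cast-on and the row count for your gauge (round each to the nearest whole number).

Cast on 127 stitches; work 282 rows.

Stitches: 149 × 17/20 = 126.65 → 127.
Rows: 322 × 28/32 = 281.75 → 282.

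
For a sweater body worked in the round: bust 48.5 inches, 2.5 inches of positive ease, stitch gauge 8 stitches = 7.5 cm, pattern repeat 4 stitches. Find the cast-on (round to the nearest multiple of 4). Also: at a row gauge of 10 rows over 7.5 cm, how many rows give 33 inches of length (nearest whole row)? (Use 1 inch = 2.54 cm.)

Finished = 48.5 + 2.5 = 51 inches.
51 inches × 2.54 = 129.54 cm.
8/7.5 = 1.067 sts per cm; 129.54 × 1.067 = 138.18 sts.
Nearest multiple of 4 → 140.
33 inches = 83.82 cm; × 1.333 = 111.76 → 112 rows.

Cast on 140 stitches; work 112 rows.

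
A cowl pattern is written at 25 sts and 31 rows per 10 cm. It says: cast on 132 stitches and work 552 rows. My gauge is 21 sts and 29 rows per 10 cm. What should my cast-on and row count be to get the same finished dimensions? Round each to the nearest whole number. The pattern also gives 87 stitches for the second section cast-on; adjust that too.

Stitches: 132 × 21/25 = 110.88 → 111.
Rows: 552 × 29/31 = 516.39 → 516.
second section cast-on: 87 × 21/25 = 73.08 → 73.

Cast on 111 stitches; work 516 rows; second section cast-on 73 stitches.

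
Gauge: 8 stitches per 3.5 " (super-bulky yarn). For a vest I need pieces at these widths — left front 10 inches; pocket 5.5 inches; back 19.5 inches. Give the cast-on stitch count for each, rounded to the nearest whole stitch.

left front 23; pocket 13; back 45.

Rate = 8/3.5 = 2.286 sts per in.
left front: 10 × 2.286 = 22.86 → 23.
pocket: 5.5 × 2.286 = 12.57 → 13.
back: 19.5 × 2.286 = 44.57 → 45.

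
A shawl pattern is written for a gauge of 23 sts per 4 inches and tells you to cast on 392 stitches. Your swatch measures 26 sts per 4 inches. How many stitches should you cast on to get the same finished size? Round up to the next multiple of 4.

Cast on 444 stitches.

Scale factor = 26 / 23 = 1.130.
392 × 26 / 23 = 443.13 sts.
→ 444 sts.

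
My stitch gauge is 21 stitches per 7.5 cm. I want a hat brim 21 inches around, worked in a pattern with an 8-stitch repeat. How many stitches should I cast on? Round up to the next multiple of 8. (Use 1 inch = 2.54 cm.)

CO 152 sts.

21 in = 21 × 2.54 = 53.34 cm.
21 / 7.5 = 2.8 sts/cm.
53.34 × 2.8 = 149.35 sts.
→ 152.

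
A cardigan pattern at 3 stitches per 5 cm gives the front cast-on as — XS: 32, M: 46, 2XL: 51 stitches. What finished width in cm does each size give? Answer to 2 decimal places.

XS 53.33 cm; M 76.67 cm; 2XL 85.00 cm.

3/5 = 0.6 sts per cm.
XS: 32 / 0.6 = 53.333 → 53.33 cm.
M: 46 / 0.6 = 76.667 → 76.67 cm.
2XL: 51 / 0.6 = 85.000 → 85.00 cm.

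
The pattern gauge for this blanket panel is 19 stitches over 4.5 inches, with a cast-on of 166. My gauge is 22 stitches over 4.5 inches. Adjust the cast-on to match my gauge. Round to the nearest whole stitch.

Scale factor = 22 / 19 = 1.158.
166 × 22 / 19 = 192.21 sts.
→ 192 sts.

192 stitches.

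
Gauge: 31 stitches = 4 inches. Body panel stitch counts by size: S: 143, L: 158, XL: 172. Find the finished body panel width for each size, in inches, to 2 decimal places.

31/4 = 7.75 sts per in.
S: 143 / 7.75 = 18.452 → 18.45 in.
L: 158 / 7.75 = 20.387 → 20.39 in.
XL: 172 / 7.75 = 22.194 → 22.19 in.

S 18.45 inches; L 20.39 inches; XL 22.19 inches.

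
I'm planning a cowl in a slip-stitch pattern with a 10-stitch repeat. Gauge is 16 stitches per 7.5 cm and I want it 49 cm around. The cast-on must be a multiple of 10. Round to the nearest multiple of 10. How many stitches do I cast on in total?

100 stitches.

16 / 7.5 = 2.133 sts per cm.
49 × 2.133 = 104.53 sts.
Nearest multiple of 10: 100.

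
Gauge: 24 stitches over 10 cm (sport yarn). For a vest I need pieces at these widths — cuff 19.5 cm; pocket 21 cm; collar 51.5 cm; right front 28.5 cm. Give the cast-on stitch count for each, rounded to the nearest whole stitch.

Rate = 24/10 = 2.4 sts per cm.
cuff: 19.5 × 2.4 = 46.80 → 47.
pocket: 21 × 2.4 = 50.40 → 50.
collar: 51.5 × 2.4 = 123.60 → 124.
right front: 28.5 × 2.4 = 68.40 → 68.

cuff 47; pocket 50; collar 124; right front 68.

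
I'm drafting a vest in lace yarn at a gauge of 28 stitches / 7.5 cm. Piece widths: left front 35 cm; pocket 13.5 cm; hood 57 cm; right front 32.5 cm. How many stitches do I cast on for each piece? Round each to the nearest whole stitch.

Rate = 28/7.5 = 3.733 sts per cm.
left front: 35 × 3.733 = 130.67 → 131.
pocket: 13.5 × 3.733 = 50.40 → 50.
hood: 57 × 3.733 = 212.80 → 213.
right front: 32.5 × 3.733 = 121.33 → 121.

left front 131; pocket 50; hood 213; right front 121.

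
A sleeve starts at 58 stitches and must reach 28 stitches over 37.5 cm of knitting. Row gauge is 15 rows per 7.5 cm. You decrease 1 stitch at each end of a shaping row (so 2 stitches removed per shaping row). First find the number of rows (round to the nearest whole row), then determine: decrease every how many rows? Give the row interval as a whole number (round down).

Decrease every 5th row.

Rows = 37.5 × 2 = 75.0 → 75 rows.
Stitches to remove: 30 → 15 shaping rows (at 2 st each).
75 / 15 = 5.00 → every 5 rows.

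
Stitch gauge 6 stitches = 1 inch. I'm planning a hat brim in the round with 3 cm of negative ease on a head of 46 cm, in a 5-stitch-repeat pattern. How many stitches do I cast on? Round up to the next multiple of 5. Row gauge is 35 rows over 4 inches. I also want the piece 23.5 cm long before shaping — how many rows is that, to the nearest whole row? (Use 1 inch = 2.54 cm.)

Finished = 46 − 3 = 43 cm.
43 cm × 1/2.54 = 16.93 inches.
6/1 = 6 sts per in; 16.93 × 6 = 101.57 sts.
Next multiple of 5 → 105.
23.5 cm = 9.25 inches; × 8.75 = 80.95 → 81 rows.

Cast on 105 stitches; work 81 rows.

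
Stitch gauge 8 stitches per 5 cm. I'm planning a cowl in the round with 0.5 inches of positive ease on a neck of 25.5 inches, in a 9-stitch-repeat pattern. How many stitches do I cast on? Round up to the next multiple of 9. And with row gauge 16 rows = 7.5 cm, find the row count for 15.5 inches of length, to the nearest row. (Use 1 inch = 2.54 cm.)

Cast on 108 stitches; work 84 rows.

Finished = 25.5 + 0.5 = 26 inches.
26 inches × 2.54 = 66.04 cm.
8/5 = 1.6 sts per cm; 66.04 × 1.6 = 105.66 sts.
Next multiple of 9 → 108.
15.5 inches = 39.37 cm; × 2.133 = 83.99 → 84 rows.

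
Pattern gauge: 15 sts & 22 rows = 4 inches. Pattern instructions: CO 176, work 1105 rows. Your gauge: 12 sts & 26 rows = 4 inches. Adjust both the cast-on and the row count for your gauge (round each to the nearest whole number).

Stitches: 176 × 12/15 = 140.80 → 141.
Rows: 1105 × 26/22 = 1305.91 → 1306.

Cast on 141 stitches; work 1306 rows.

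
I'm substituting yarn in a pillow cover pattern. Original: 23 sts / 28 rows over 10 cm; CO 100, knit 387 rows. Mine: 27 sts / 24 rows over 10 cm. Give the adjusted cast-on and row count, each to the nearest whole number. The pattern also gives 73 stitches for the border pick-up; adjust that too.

Cast on 117 stitches; work 332 rows; border pick-up 86 stitches.

Stitches: 100 × 27/23 = 117.39 → 117.
Rows: 387 × 24/28 = 331.71 → 332.
border pick-up: 73 × 27/23 = 85.70 → 86.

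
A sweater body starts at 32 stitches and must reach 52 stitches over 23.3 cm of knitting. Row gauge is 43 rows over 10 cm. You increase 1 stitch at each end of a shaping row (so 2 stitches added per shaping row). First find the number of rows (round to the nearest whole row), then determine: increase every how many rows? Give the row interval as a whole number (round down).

Increase every 10th row.

Rows = 23.3 × 4.3 = 100.2 → 100 rows.
Stitches to add: 20 → 10 shaping rows (at 2 st each).
100 / 10 = 10.00 → every 10 rows.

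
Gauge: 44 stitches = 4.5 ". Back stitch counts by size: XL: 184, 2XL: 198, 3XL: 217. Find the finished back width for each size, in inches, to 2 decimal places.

XL 18.82 inches; 2XL 20.25 inches; 3XL 22.19 inches.

44/4.5 = 9.778 sts per in.
XL: 184 / 9.778 = 18.818 → 18.82 in.
2XL: 198 / 9.778 = 20.250 → 20.25 in.
3XL: 217 / 9.778 = 22.193 → 22.19 in.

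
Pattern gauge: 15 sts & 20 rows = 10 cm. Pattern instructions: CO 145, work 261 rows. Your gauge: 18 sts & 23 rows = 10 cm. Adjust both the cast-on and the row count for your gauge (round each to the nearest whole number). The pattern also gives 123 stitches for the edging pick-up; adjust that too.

Stitches: 145 × 18/15 = 174.00 → 174.
Rows: 261 × 23/20 = 300.15 → 300.
edging pick-up: 123 × 18/15 = 147.60 → 148.

Cast on 174 stitches; work 300 rows; edging pick-up 148 stitches.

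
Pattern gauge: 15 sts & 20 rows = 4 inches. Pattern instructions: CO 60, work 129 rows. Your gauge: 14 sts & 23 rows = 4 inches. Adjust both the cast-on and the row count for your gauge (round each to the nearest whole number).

Stitches: 60 × 14/15 = 56.00 → 56.
Rows: 129 × 23/20 = 148.35 → 148.

Cast on 56 stitches; work 148 rows.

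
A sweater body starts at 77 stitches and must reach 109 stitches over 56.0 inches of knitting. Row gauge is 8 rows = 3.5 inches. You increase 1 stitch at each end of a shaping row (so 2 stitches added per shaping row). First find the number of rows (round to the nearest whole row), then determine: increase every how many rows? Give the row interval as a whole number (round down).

Increase every 8th row.

Rows = 56.0 × 2.286 = 128.0 → 128 rows.
Stitches to add: 32 → 16 shaping rows (at 2 st each).
128 / 16 = 8.00 → every 8 rows.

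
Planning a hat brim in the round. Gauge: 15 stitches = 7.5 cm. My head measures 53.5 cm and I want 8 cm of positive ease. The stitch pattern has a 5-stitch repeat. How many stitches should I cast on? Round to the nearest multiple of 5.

Finished = 53.5 + 8 = 61.5 cm.
15 / 7.5 = 2 sts/cm.
61.5 × 2 = 123.00 sts.
Nearest multiple of 5: 125.

CO 125 sts.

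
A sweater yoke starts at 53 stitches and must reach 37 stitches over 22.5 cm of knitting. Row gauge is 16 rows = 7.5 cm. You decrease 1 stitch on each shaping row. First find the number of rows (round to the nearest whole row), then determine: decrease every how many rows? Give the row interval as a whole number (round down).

Rows = 22.5 × 2.133 = 48.0 → 48 rows.
Stitches to remove: 16 → 16 shaping rows (at 1 st each).
48 / 16 = 3.00 → every 3 rows.

Decrease every 3rd row.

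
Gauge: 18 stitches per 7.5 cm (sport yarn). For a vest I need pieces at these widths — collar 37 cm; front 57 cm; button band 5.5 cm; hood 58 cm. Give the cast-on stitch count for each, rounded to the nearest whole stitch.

Rate = 18/7.5 = 2.4 sts per cm.
collar: 37 × 2.4 = 88.80 → 89.
front: 57 × 2.4 = 136.80 → 137.
button band: 5.5 × 2.4 = 13.20 → 13.
hood: 58 × 2.4 = 139.20 → 139.

collar 89; front 137; button band 13; hood 139.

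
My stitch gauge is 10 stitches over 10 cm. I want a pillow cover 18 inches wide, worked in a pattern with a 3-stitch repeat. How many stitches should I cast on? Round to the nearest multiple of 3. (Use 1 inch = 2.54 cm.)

18 in = 18 × 2.54 = 45.72 cm.
10 / 10 = 1 sts/cm.
45.72 × 1 = 45.72 sts.
→ 45.

Cast on 45 stitches.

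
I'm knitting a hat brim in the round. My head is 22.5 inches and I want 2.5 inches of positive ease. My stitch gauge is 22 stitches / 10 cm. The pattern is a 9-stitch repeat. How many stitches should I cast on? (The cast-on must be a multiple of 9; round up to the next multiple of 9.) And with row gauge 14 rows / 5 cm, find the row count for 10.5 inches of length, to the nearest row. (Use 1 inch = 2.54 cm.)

Finished = 22.5 + 2.5 = 25 inches.
25 inches × 2.54 = 63.50 cm.
22/10 = 2.2 sts per cm; 63.50 × 2.2 = 139.70 sts.
Next multiple of 9 → 144.
10.5 inches = 26.67 cm; × 2.8 = 74.68 → 75 rows.

Cast on 144 stitches; work 75 rows.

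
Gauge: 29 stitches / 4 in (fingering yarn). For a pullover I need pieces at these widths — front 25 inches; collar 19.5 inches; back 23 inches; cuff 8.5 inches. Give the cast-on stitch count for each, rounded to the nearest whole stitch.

Rate = 29/4 = 7.25 sts per in.
front: 25 × 7.25 = 181.25 → 181.
collar: 19.5 × 7.25 = 141.38 → 141.
back: 23 × 7.25 = 166.75 → 167.
cuff: 8.5 × 7.25 = 61.62 → 62.

front 181; collar 141; back 167; cuff 62.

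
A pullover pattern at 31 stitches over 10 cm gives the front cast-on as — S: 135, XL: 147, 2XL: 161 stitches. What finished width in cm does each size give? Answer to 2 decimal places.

31/10 = 3.1 sts per cm.
S: 135 / 3.1 = 43.548 → 43.55 cm.
XL: 147 / 3.1 = 47.419 → 47.42 cm.
2XL: 161 / 3.1 = 51.935 → 51.94 cm.

S 43.55 cm; XL 47.42 cm; 2XL 51.94 cm.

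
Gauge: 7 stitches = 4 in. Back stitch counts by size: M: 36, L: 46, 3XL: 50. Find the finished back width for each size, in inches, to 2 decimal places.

7/4 = 1.75 sts per in.
M: 36 / 1.75 = 20.571 → 20.57 in.
L: 46 / 1.75 = 26.286 → 26.29 in.
3XL: 50 / 1.75 = 28.571 → 28.57 in.

M 20.57 inches; L 26.29 inches; 3XL 28.57 inches.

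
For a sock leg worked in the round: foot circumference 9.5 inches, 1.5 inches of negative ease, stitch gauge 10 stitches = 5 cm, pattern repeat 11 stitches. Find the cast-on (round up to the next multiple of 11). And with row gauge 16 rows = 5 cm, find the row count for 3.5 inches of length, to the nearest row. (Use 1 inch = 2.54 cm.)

Finished = 9.5 − 1.5 = 8 inches.
8 inches × 2.54 = 20.32 cm.
10/5 = 2 sts per cm; 20.32 × 2 = 40.64 sts.
Next multiple of 11 → 44.
3.5 inches = 8.89 cm; × 3.2 = 28.45 → 28 rows.

Cast on 44 stitches; work 28 rows.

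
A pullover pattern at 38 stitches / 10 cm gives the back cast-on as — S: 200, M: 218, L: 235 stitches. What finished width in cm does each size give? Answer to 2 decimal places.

38/10 = 3.8 sts per cm.
S: 200 / 3.8 = 52.632 → 52.63 cm.
M: 218 / 3.8 = 57.368 → 57.37 cm.
L: 235 / 3.8 = 61.842 → 61.84 cm.

S 52.63 cm; M 57.37 cm; L 61.84 cm.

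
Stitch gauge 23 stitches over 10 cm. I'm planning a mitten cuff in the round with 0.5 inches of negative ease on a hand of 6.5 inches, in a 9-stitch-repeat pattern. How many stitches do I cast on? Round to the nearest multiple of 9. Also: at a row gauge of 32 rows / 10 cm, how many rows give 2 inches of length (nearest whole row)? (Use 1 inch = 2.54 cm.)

Cast on 36 stitches; work 16 rows.

Finished = 6.5 − 0.5 = 6 inches.
6 inches × 2.54 = 15.24 cm.
23/10 = 2.3 sts per cm; 15.24 × 2.3 = 35.05 sts.
Nearest multiple of 9 → 36.
2 inches = 5.08 cm; × 3.2 = 16.26 → 16 rows.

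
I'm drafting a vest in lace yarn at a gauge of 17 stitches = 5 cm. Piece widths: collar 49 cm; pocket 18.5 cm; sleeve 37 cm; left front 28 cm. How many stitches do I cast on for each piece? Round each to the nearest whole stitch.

collar 167; pocket 63; sleeve 126; left front 95.

Rate = 17/5 = 3.4 sts per cm.
collar: 49 × 3.4 = 166.60 → 167.
pocket: 18.5 × 3.4 = 62.90 → 63.
sleeve: 37 × 3.4 = 125.80 → 126.
left front: 28 × 3.4 = 95.20 → 95.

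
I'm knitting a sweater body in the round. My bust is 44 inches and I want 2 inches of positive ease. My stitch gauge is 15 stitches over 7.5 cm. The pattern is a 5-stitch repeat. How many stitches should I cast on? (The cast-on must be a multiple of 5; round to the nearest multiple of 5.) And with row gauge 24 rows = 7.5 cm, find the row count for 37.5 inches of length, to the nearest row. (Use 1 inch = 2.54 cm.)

Finished = 44 + 2 = 46 inches.
46 inches × 2.54 = 116.84 cm.
15/7.5 = 2 sts per cm; 116.84 × 2 = 233.68 sts.
Nearest multiple of 5 → 235.
37.5 inches = 95.25 cm; × 3.2 = 304.80 → 305 rows.

Cast on 235 stitches; work 305 rows.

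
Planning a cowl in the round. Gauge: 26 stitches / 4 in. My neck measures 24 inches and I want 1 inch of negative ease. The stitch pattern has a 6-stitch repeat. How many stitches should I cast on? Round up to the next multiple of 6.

Finished = 24 − 1 = 23 inches.
26 / 4 = 6.5 sts/in.
23 × 6.5 = 149.50 sts.
Next multiple of 6: 150.

150 stitches.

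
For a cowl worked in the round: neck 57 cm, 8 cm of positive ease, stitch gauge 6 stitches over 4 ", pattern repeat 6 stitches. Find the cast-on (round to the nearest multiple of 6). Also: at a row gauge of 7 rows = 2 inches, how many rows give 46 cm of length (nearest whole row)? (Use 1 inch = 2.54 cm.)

Finished = 57 + 8 = 65 cm.
65 cm × 1/2.54 = 25.59 inches.
6/4 = 1.5 sts per in; 25.59 × 1.5 = 38.39 sts.
Nearest multiple of 6 → 36.
46 cm = 18.11 inches; × 3.5 = 63.39 → 63 rows.

Cast on 36 stitches; work 63 rows.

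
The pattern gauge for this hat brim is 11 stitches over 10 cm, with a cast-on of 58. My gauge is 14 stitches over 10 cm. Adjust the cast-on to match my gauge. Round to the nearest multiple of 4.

Scale factor = 14 / 11 = 1.273.
58 × 14 / 11 = 73.82 sts.
→ 72 sts.

72 stitches.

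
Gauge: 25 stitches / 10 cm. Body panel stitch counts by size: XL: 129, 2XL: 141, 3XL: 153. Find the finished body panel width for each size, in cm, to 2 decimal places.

25/10 = 2.5 sts per cm.
XL: 129 / 2.5 = 51.600 → 51.60 cm.
2XL: 141 / 2.5 = 56.400 → 56.40 cm.
3XL: 153 / 2.5 = 61.200 → 61.20 cm.

XL 51.60 cm; 2XL 56.40 cm; 3XL 61.20 cm.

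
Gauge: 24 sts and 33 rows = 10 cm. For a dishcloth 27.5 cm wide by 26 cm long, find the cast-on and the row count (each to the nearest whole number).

Cast on 66 stitches and work 86 rows.

Stitch gauge = 24/10 = 2.4 sts/cm; 27.5 × 2.4 = 66.00 → 66 sts.
Row gauge = 33/10 = 3.3 rows/cm; 26 × 3.3 = 85.80 → 86 rows.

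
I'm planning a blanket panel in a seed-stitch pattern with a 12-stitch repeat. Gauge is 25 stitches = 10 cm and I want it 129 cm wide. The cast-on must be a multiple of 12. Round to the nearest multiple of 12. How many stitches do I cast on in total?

Cast on 324 stitches.

25 / 10 = 2.5 sts per cm.
129 × 2.5 = 322.50 sts.
Nearest multiple of 12: 324.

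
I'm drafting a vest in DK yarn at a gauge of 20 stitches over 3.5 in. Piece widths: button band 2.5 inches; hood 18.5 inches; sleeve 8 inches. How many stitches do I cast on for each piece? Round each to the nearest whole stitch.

button band 14; hood 106; sleeve 46.

Rate = 20/3.5 = 5.714 sts per in.
button band: 2.5 × 5.714 = 14.29 → 14.
hood: 18.5 × 5.714 = 105.71 → 106.
sleeve: 8 × 5.714 = 45.71 → 46.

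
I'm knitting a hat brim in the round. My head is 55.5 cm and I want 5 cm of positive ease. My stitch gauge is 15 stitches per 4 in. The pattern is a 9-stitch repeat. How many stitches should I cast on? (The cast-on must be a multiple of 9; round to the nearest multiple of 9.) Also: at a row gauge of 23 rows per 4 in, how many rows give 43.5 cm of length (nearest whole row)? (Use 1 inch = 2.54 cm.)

Finished = 55.5 + 5 = 60.5 cm.
60.5 cm × 1/2.54 = 23.82 inches.
15/4 = 3.75 sts per in; 23.82 × 3.75 = 89.32 sts.
Nearest multiple of 9 → 90.
43.5 cm = 17.13 inches; × 5.75 = 98.47 → 98 rows.

Cast on 90 stitches; work 98 rows.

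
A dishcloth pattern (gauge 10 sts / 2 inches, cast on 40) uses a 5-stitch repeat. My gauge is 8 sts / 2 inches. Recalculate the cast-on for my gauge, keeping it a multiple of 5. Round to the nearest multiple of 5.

40 × 8 / 10 = 32.00.
Nearest multiple of 5: 30.

30 stitches.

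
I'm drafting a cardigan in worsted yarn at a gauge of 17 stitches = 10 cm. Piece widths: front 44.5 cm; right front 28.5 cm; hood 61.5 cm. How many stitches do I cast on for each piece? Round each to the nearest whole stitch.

Rate = 17/10 = 1.7 sts per cm.
front: 44.5 × 1.7 = 75.65 → 76.
right front: 28.5 × 1.7 = 48.45 → 48.
hood: 61.5 × 1.7 = 104.55 → 105.

front 76; right front 48; hood 105.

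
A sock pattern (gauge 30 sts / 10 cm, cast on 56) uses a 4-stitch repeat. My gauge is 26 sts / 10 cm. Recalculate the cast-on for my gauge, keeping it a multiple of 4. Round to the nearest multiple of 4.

56 × 26 / 30 = 48.53.
Nearest multiple of 4: 48.

CO 48 sts.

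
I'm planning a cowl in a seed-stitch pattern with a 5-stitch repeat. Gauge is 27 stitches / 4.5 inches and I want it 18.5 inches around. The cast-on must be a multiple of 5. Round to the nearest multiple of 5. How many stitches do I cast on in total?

CO 110 sts.

27 / 4.5 = 6 sts per inch.
18.5 × 6 = 111.00 sts.
Nearest multiple of 5: 110.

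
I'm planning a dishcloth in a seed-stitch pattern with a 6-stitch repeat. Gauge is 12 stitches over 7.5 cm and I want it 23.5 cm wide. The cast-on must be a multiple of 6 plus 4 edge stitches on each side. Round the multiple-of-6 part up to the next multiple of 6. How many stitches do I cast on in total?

CO 38 sts.

12 / 7.5 = 1.6 sts per cm.
23.5 × 1.6 = 37.60 sts.
Less 8 edge sts → 29.60 for the repeat.
Next multiple of 6: 30.
Add back 8 edge sts → 38.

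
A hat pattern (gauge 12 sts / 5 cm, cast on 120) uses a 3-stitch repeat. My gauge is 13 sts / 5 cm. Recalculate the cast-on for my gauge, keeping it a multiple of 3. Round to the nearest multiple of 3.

120 × 13 / 12 = 130.00.
Nearest multiple of 3: 129.

Cast on 129 stitches.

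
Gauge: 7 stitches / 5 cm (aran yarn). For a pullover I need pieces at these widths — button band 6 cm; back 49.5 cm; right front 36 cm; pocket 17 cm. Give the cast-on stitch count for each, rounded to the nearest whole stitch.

button band 8; back 69; right front 50; pocket 24.

Rate = 7/5 = 1.4 sts per cm.
button band: 6 × 1.4 = 8.40 → 8.
back: 49.5 × 1.4 = 69.30 → 69.
right front: 36 × 1.4 = 50.40 → 50.
pocket: 17 × 1.4 = 23.80 → 24.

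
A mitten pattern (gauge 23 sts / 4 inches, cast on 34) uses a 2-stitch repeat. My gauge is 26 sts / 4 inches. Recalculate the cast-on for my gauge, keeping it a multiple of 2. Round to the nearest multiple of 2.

34 × 26 / 23 = 38.43.
Nearest multiple of 2: 38.

Cast on 38 stitches.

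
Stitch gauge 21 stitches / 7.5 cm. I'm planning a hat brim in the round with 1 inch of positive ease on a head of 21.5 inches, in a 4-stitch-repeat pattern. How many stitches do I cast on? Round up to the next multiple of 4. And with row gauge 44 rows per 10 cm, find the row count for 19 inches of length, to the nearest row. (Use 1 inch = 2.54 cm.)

Cast on 164 stitches; work 212 rows.

Finished = 21.5 + 1 = 22.5 inches.
22.5 inches × 2.54 = 57.15 cm.
21/7.5 = 2.8 sts per cm; 57.15 × 2.8 = 160.02 sts.
Next multiple of 4 → 164.
19 inches = 48.26 cm; × 4.4 = 212.34 → 212 rows.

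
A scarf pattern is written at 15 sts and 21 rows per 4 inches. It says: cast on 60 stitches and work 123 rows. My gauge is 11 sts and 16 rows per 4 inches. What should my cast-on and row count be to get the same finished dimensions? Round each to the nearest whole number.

Stitches: 60 × 11/15 = 44.00 → 44.
Rows: 123 × 16/21 = 93.71 → 94.

Cast on 44 stitches; work 94 rows.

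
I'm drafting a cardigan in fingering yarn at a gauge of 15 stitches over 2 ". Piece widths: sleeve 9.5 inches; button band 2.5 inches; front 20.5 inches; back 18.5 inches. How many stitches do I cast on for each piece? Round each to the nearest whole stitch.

Rate = 15/2 = 7.5 sts per in.
sleeve: 9.5 × 7.5 = 71.25 → 71.
button band: 2.5 × 7.5 = 18.75 → 19.
front: 20.5 × 7.5 = 153.75 → 154.
back: 18.5 × 7.5 = 138.75 → 139.

sleeve 71; button band 19; front 154; back 139.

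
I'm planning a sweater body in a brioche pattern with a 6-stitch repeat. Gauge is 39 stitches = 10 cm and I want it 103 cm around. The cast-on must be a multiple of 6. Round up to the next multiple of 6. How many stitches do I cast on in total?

39 / 10 = 3.9 sts per cm.
103 × 3.9 = 401.70 sts.
Next multiple of 6: 402.

402 stitches.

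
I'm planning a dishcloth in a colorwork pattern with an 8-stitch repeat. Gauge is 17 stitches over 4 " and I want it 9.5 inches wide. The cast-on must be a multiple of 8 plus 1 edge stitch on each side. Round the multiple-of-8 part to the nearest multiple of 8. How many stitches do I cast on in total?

17 / 4 = 4.25 sts per inch.
9.5 × 4.25 = 40.38 sts.
Less 2 edge sts → 38.38 for the repeat.
Nearest multiple of 8: 40.
Add back 2 edge sts → 42.

42 stitches.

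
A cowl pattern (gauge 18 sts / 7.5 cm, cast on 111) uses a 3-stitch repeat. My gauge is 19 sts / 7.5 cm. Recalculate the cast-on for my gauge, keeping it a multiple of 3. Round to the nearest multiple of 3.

CO 117 sts.

111 × 19 / 18 = 117.17.
Nearest multiple of 3: 117.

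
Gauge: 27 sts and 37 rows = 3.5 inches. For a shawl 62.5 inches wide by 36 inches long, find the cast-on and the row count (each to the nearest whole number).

Cast on 482 stitches and work 381 rows.

Stitch gauge = 27/3.5 = 7.714 sts/in; 62.5 × 7.714 = 482.14 → 482 sts.
Row gauge = 37/3.5 = 10.571 rows/in; 36 × 10.571 = 380.57 → 381 rows.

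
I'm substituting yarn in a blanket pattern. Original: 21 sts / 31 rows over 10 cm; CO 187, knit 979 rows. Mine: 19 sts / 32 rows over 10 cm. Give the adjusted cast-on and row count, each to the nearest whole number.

Cast on 169 stitches; work 1011 rows.

Stitches: 187 × 19/21 = 169.19 → 169.
Rows: 979 × 32/31 = 1010.58 → 1011.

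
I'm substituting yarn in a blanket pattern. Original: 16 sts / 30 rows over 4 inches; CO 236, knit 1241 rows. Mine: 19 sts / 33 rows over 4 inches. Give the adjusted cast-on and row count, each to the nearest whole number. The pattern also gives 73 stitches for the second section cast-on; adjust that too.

Stitches: 236 × 19/16 = 280.25 → 280.
Rows: 1241 × 33/30 = 1365.10 → 1365.
second section cast-on: 73 × 19/16 = 86.69 → 87.

Cast on 280 stitches; work 1365 rows; second section cast-on 87 stitches.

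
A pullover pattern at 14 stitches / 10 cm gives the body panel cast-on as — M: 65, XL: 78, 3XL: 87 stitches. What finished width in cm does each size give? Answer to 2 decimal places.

14/10 = 1.4 sts per cm.
M: 65 / 1.4 = 46.429 → 46.43 cm.
XL: 78 / 1.4 = 55.714 → 55.71 cm.
3XL: 87 / 1.4 = 62.143 → 62.14 cm.

M 46.43 cm; XL 55.71 cm; 3XL 62.14 cm.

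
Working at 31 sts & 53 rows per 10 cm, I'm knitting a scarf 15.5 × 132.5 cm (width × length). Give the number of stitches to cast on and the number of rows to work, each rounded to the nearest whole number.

Stitch gauge = 31/10 = 3.1 sts/cm; 15.5 × 3.1 = 48.05 → 48 sts.
Row gauge = 53/10 = 5.3 rows/cm; 132.5 × 5.3 = 702.25 → 702 rows.

Cast on 48 stitches and work 702 rows.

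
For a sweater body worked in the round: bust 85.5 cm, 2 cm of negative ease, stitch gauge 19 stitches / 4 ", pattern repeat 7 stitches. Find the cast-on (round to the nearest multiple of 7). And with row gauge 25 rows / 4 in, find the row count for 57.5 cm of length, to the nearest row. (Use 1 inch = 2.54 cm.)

Cast on 154 stitches; work 141 rows.

Finished = 85.5 − 2 = 83.5 cm.
83.5 cm × 1/2.54 = 32.87 inches.
19/4 = 4.75 sts per in; 32.87 × 4.75 = 156.15 sts.
Nearest multiple of 7 → 154.
57.5 cm = 22.64 inches; × 6.25 = 141.49 → 141 rows.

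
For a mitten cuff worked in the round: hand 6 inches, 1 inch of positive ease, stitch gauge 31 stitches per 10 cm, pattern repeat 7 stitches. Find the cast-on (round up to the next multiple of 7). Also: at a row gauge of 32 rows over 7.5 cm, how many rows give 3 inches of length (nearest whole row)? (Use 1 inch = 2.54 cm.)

Finished = 6 + 1 = 7 inches.
7 inches × 2.54 = 17.78 cm.
31/10 = 3.1 sts per cm; 17.78 × 3.1 = 55.12 sts.
Next multiple of 7 → 56.
3 inches = 7.62 cm; × 4.267 = 32.51 → 33 rows.

Cast on 56 stitches; work 33 rows.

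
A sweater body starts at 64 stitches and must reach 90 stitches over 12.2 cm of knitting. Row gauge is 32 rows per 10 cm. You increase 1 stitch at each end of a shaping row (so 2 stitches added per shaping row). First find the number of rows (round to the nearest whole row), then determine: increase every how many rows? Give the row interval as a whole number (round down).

Increase every 3rd row.

Rows = 12.2 × 3.2 = 39.0 → 39 rows.
Stitches to add: 26 → 13 shaping rows (at 2 st each).
39 / 13 = 3.00 → every 3 rows.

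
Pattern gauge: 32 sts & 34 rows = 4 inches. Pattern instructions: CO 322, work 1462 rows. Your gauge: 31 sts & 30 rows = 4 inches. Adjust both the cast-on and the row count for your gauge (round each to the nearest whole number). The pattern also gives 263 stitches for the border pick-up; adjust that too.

Cast on 312 stitches; work 1290 rows; border pick-up 255 stitches.

Stitches: 322 × 31/32 = 311.94 → 312.
Rows: 1462 × 30/34 = 1290.00 → 1290.
border pick-up: 263 × 31/32 = 254.78 → 255.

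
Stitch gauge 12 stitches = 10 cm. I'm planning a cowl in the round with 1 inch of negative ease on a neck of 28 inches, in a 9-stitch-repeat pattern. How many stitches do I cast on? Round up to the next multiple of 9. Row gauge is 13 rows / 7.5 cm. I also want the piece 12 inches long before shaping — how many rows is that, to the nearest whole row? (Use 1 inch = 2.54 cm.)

Finished = 28 − 1 = 27 inches.
27 inches × 2.54 = 68.58 cm.
12/10 = 1.2 sts per cm; 68.58 × 1.2 = 82.30 sts.
Next multiple of 9 → 90.
12 inches = 30.48 cm; × 1.733 = 52.83 → 53 rows.

Cast on 90 stitches; work 53 rows.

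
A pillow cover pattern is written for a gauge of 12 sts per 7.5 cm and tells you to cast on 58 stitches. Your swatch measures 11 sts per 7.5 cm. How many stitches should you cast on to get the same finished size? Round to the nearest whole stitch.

Cast on 53 stitches.

Scale factor = 11 / 12 = 0.917.
58 × 11 / 12 = 53.17 sts.
→ 53 sts.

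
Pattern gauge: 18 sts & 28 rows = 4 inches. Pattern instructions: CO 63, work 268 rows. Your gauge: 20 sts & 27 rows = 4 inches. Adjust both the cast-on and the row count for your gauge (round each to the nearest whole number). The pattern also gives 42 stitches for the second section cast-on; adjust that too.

Cast on 70 stitches; work 258 rows; second section cast-on 47 stitches.

Stitches: 63 × 20/18 = 70.00 → 70.
Rows: 268 × 27/28 = 258.43 → 258.
second section cast-on: 42 × 20/18 = 46.67 → 47.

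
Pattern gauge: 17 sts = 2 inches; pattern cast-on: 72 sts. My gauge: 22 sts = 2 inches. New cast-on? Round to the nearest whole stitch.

CO 93 sts.

Scale factor = 22 / 17 = 1.294.
72 × 22 / 17 = 93.18 sts.
→ 93 sts.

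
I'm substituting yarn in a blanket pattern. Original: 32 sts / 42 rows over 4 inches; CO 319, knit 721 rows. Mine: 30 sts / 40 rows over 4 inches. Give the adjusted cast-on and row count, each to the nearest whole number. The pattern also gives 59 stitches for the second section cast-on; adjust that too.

Cast on 299 stitches; work 687 rows; second section cast-on 55 stitches.

Stitches: 319 × 30/32 = 299.06 → 299.
Rows: 721 × 40/42 = 686.67 → 687.
second section cast-on: 59 × 30/32 = 55.31 → 55.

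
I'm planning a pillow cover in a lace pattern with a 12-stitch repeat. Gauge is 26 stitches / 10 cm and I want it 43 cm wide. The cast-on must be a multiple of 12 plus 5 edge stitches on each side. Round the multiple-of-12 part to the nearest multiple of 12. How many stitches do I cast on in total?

26 / 10 = 2.6 sts per cm.
43 × 2.6 = 111.80 sts.
Less 10 edge sts → 101.80 for the repeat.
Nearest multiple of 12: 96.
Add back 10 edge sts → 106.

Cast on 106 stitches.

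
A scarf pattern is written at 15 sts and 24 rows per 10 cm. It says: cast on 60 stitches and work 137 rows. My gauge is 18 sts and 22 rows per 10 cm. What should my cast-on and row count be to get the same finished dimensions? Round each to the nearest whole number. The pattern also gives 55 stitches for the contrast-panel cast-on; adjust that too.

Stitches: 60 × 18/15 = 72.00 → 72.
Rows: 137 × 22/24 = 125.58 → 126.
contrast-panel cast-on: 55 × 18/15 = 66.00 → 66.

Cast on 72 stitches; work 126 rows; contrast-panel cast-on 66 stitches.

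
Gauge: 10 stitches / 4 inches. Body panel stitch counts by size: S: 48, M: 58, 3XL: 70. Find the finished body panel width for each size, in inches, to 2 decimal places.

10/4 = 2.5 sts per in.
S: 48 / 2.5 = 19.200 → 19.20 in.
M: 58 / 2.5 = 23.200 → 23.20 in.
3XL: 70 / 2.5 = 28.000 → 28.00 in.

S 19.20 inches; M 23.20 inches; 3XL 28.00 inches.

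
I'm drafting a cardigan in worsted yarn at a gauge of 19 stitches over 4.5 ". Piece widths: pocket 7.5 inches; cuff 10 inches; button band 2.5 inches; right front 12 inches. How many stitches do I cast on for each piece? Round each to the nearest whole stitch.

Rate = 19/4.5 = 4.222 sts per in.
pocket: 7.5 × 4.222 = 31.67 → 32.
cuff: 10 × 4.222 = 42.22 → 42.
button band: 2.5 × 4.222 = 10.56 → 11.
right front: 12 × 4.222 = 50.67 → 51.

pocket 32; cuff 42; button band 11; right front 51.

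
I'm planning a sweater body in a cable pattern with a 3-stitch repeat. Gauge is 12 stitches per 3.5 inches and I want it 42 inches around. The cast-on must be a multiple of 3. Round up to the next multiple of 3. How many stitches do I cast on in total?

CO 144 sts.

12 / 3.5 = 3.429 sts per inch.
42 × 3.429 = 144.00 sts.
Next multiple of 3: 144.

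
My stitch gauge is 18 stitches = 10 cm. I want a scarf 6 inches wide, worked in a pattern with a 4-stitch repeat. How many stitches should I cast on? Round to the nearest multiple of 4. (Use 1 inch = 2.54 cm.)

6 in = 6 × 2.54 = 15.24 cm.
18 / 10 = 1.8 sts/cm.
15.24 × 1.8 = 27.43 sts.
→ 28.

Cast on 28 stitches.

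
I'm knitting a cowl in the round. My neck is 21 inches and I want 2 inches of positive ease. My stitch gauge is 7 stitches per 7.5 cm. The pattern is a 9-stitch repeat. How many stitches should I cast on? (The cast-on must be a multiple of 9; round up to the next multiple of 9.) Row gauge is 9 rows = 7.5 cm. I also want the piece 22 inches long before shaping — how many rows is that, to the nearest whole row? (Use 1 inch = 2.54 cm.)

Cast on 63 stitches; work 67 rows.

Finished = 21 + 2 = 23 inches.
23 inches × 2.54 = 58.42 cm.
7/7.5 = 0.933 sts per cm; 58.42 × 0.933 = 54.53 sts.
Next multiple of 9 → 63.
22 inches = 55.88 cm; × 1.2 = 67.06 → 67 rows.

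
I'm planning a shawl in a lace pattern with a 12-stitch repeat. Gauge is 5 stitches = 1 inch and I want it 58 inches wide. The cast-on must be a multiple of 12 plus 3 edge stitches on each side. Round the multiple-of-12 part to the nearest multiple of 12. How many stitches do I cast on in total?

5 / 1 = 5 sts per inch.
58 × 5 = 290.00 sts.
Less 6 edge sts → 284.00 for the repeat.
Nearest multiple of 12: 288.
Add back 6 edge sts → 294.

Cast on 294 stitches.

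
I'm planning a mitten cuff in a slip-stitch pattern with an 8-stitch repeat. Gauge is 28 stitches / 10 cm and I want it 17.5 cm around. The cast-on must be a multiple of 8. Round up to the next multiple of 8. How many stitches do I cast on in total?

56 stitches.

28 / 10 = 2.8 sts per cm.
17.5 × 2.8 = 49.00 sts.
Next multiple of 8: 56.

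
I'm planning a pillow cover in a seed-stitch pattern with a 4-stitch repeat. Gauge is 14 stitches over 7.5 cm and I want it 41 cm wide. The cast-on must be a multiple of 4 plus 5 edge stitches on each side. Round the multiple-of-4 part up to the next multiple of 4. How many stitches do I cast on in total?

Cast on 78 stitches.

14 / 7.5 = 1.867 sts per cm.
41 × 1.867 = 76.53 sts.
Less 10 edge sts → 66.53 for the repeat.
Next multiple of 4: 68.
Add back 10 edge sts → 78.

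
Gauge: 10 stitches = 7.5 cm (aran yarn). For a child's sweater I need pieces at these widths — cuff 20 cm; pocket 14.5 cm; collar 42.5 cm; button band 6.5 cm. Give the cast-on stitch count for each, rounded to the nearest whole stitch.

Rate = 10/7.5 = 1.333 sts per cm.
cuff: 20 × 1.333 = 26.67 → 27.
pocket: 14.5 × 1.333 = 19.33 → 19.
collar: 42.5 × 1.333 = 56.67 → 57.
button band: 6.5 × 1.333 = 8.67 → 9.

cuff 27; pocket 19; collar 57; button band 9.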